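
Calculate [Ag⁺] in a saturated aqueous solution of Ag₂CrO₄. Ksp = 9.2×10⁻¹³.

1.2×10⁻⁴ M

Ag₂CrO₄(s) ⇌ 2 Ag⁺(aq) + CrO₄²⁻(aq)
For each mole of Ag₂CrO₄ that dissolves per liter, [Ag⁺] = 2s and [CrO₄²⁻] = s; let s denote this solubility.
Ksp = [Ag⁺]^2[CrO₄²⁻] = (2s)^2 · s = 4s^3 = 9.2×10⁻¹³
s = 6.1×10⁻⁵ mol L⁻¹
[Ag⁺] = 2s = 1.2×10⁻⁴ mol L⁻¹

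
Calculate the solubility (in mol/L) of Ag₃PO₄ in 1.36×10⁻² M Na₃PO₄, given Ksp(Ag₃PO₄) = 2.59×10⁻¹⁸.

Ag₃PO₄(s) ⇌ 3 Ag⁺(aq) + PO₄³⁻(aq)
PO₄³⁻ is already present at 1.36×10⁻² M. If s mol/L of Ag₃PO₄ dissolves, [Ag⁺] = 3s while [PO₄³⁻] ≈ 1.36×10⁻² M.
Ksp = [Ag⁺]^3[PO₄³⁻] = (3s)^3(1.36×10⁻²)
(3s)^3 = 2.59×10⁻¹⁸ / (1.36×10⁻²) = 1.90×10⁻¹⁶
s = 1.92×10⁻⁶ M

1.92×10⁻⁶ M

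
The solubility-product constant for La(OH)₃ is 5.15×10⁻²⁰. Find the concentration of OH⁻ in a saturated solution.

La(OH)₃(s) ⇌ La³⁺(aq) + 3 OH⁻(aq)
If s mol/L of La(OH)₃ dissolves, [La³⁺] = s and [OH⁻] = 3s.
Ksp = [La³⁺][OH⁻]^3 = s · (3s)^3 = 27s^4 = 5.15×10⁻²⁰
s = 6.61×10⁻⁶ mol/L
[OH⁻] = 3s = 1.98×10⁻⁵ mol/L

1.98×10⁻⁵ M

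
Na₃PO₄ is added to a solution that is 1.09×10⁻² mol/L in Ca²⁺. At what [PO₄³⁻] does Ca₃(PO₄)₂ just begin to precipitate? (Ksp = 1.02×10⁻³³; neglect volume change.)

A salt starts to precipitate once the ion product Q reaches its Ksp.
Ca₃(PO₄)₂(s) ⇌ 3 Ca²⁺(aq) + 2 PO₄³⁻(aq)
Ksp = [Ca²⁺]^3[PO₄³⁻]^2 = [PO₄³⁻]^2(1.09×10⁻²)^3
[PO₄³⁻]^2 = 1.02×10⁻³³ / (1.09×10⁻²)^3 = 7.88×10⁻²⁸
[PO₄³⁻] = 2.81×10⁻¹⁴ mol/L

2.81×10⁻¹⁴ M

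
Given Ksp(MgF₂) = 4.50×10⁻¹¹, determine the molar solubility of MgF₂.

2.24×10⁻⁴ M

MgF₂(s) ⇌ Mg²⁺(aq) + 2 F⁻(aq)
For each mole of MgF₂ that dissolves per liter, [Mg²⁺] = s and [F⁻] = 2s; let s denote this solubility.
Ksp = [Mg²⁺][F⁻]^2 = s · (2s)^2 = 4s^3
4s^3 = 4.50×10⁻¹¹  ⇒  s^3 = 1.13×10⁻¹¹
s = 2.24×10⁻⁴ M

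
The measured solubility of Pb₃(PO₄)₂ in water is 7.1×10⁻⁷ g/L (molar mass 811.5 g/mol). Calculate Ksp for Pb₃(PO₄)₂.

Convert to molarity: s = 7.1×10⁻⁷ / 811.5 = 8.749×10⁻¹⁰ mol/L
Pb₃(PO₄)₂(s) ⇌ 3 Pb²⁺(aq) + 2 PO₄³⁻(aq)
For each mole of Pb₃(PO₄)₂ that dissolves per liter, [Pb²⁺] = 3s and [PO₄³⁻] = 2s; let s denote this solubility.
Ksp = [Pb²⁺]^3[PO₄³⁻]^2 = (3s)^3 · (2s)^2 = 108s^5
Ksp = 108 × (8.749×10⁻¹⁰)^5 = 5.5×10⁻⁴⁴

Ksp = 5.5×10⁻⁴⁴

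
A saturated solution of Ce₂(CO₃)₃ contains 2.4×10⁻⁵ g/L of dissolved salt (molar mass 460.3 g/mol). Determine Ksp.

Molar solubility s = (2.4×10⁻⁵ g/L) / (460.3 g/mol) = 5.214×10⁻⁸ mol/L
Ce₂(CO₃)₃(s) ⇌ 2 Ce³⁺(aq) + 3 CO₃²⁻(aq)
For each mole of Ce₂(CO₃)₃ that dissolves per liter, [Ce³⁺] = 2s and [CO₃²⁻] = 3s; let s denote this solubility.
Ksp = [Ce³⁺]^2[CO₃²⁻]^3 = (2s)^2 · (3s)^3 = 108s^5
Ksp = 108 × (5.214×10⁻⁸)^5 = 4.2×10⁻³⁵

Ksp = 4.2×10⁻³⁵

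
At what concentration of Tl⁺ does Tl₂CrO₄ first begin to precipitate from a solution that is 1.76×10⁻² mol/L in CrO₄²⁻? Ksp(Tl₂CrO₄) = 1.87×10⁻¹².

1.03×10⁻⁵ M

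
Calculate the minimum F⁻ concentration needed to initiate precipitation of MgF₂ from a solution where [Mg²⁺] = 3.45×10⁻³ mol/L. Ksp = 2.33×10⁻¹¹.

Precipitation of each salt begins when its ion product equals Ksp.
MgF₂(s) ⇌ Mg²⁺(aq) + 2 F⁻(aq)
Ksp = [Mg²⁺][F⁻]^2 = [F⁻]^2(3.45×10⁻³)
[F⁻]^2 = 2.33×10⁻¹¹ / (3.45×10⁻³) = 6.75×10⁻⁹
[F⁻] = 8.22×10⁻⁵ mol/L

8.22×10⁻⁵ M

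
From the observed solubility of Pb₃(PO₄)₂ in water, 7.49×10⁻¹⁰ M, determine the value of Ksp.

Pb₃(PO₄)₂(s) ⇌ 3 Pb²⁺(aq) + 2 PO₄³⁻(aq)
Let s be the molar solubility. Then [Pb²⁺] = 3s and [PO₄³⁻] = 2s.
Ksp = [Pb²⁺]^3[PO₄³⁻]^2 = (3s)^3 · (2s)^2 = 108s^5
Ksp = 108 × (7.49×10⁻¹⁰)^5 = 2.55×10⁻⁴⁴

Ksp = 2.55×10⁻⁴⁴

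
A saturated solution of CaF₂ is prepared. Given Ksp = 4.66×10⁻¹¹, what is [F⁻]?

4.53×10⁻⁴ M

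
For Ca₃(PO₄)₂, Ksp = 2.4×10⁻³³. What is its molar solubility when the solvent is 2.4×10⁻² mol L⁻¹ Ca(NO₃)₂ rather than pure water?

6.6×10⁻¹⁵ M

Ca₃(PO₄)₂(s) ⇌ 3 Ca²⁺(aq) + 2 PO₄³⁻(aq)
Let s be the solubility of Ca₃(PO₄)₂ here. The common ion gives [Ca²⁺] ≈ 2.4×10⁻² mol L⁻¹, and [PO₄³⁻] = 2s.
Ksp = [Ca²⁺]^3[PO₄³⁻]^2 = (2.4×10⁻²)^3(2s)^2
(2s)^2 = 2.4×10⁻³³ / (2.4×10⁻²)^3 = 1.7×10⁻²⁸
s = 6.6×10⁻¹⁵ mol L⁻¹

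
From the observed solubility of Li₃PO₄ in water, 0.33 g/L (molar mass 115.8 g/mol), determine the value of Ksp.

Ksp = 1.8×10⁻⁹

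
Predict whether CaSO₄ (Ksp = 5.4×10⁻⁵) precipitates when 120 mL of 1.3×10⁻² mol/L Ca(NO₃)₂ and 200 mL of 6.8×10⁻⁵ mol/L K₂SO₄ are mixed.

No

After mixing, V = 120 mL + 200 mL = 320 mL.
[Ca²⁺] = (1.3×10⁻²)(120)/320 = 4.9×10⁻³ mol/L
[SO₄²⁻] = (6.8×10⁻⁵)(200)/320 = 4.3×10⁻⁵ mol/L
Q = [Ca²⁺][SO₄²⁻] = 2.1×10⁻⁷
Q < Ksp (2.1×10⁻⁷ vs 5.4×10⁻⁵); the solution remains unsaturated and no precipitate forms.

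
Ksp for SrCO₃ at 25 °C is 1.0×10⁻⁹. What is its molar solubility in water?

3.2×10⁻⁵ M

SrCO₃(s) ⇌ Sr²⁺(aq) + CO₃²⁻(aq)
With molar solubility s: [Sr²⁺] = s, [CO₃²⁻] = s.
Ksp = [Sr²⁺][CO₃²⁻] = s · s = s^2
s^2 = 1.0×10⁻⁹
Taking the 2nd root, s = 3.2×10⁻⁵ M.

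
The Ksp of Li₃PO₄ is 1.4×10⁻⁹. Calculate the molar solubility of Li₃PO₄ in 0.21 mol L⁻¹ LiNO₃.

1.5×10⁻⁷ M

Li₃PO₄(s) ⇌ 3 Li⁺(aq) + PO₄³⁻(aq)
Let s be the solubility of Li₃PO₄ here. The common ion gives [Li⁺] ≈ 0.21 mol L⁻¹, and [PO₄³⁻] = s.
Ksp = [Li⁺]^3[PO₄³⁻] = (0.21)^3s
s = 1.4×10⁻⁹ / (0.21)^3 = 1.5×10⁻⁷
s = 1.5×10⁻⁷ mol L⁻¹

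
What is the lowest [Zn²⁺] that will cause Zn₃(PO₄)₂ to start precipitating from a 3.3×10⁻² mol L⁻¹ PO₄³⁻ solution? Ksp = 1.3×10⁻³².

Each salt precipitates once Q = Ksp for that salt.
Zn₃(PO₄)₂(s) ⇌ 3 Zn²⁺(aq) + 2 PO₄³⁻(aq)
Ksp = [Zn²⁺]^3[PO₄³⁻]^2 = [Zn²⁺]^3(3.3×10⁻²)^2
[Zn²⁺]^3 = 1.3×10⁻³² / (3.3×10⁻²)^2 = 1.2×10⁻²⁹
[Zn²⁺] = 2.3×10⁻¹⁰ mol L⁻¹

2.3×10⁻¹⁰ M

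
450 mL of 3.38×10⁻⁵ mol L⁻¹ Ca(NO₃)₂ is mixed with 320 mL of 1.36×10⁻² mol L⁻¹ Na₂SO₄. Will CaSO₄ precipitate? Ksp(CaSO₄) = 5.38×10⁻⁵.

Total volume after mixing = 450 + 320 = 770 mL.
[Ca²⁺] = (3.38×10⁻⁵)(450)/770 = 1.98×10⁻⁵ mol L⁻¹
[SO₄²⁻] = (1.36×10⁻²)(320)/770 = 5.65×10⁻³ mol L⁻¹
Q = [Ca²⁺][SO₄²⁻] = 1.12×10⁻⁷
Q = 1.12×10⁻⁷ < Ksp = 5.38×10⁻⁵, so the solution is unsaturated and no precipitate forms.

No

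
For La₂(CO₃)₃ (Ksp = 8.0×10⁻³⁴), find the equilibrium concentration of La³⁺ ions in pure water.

1.9×10⁻⁷ M

La₂(CO₃)₃(s) ⇌ 2 La³⁺(aq) + 3 CO₃²⁻(aq)
For each mole of La₂(CO₃)₃ that dissolves per liter, [La³⁺] = 2s and [CO₃²⁻] = 3s; let s denote this solubility.
Ksp = [La³⁺]^2[CO₃²⁻]^3 = (2s)^2 · (3s)^3 = 108s^5 = 8.0×10⁻³⁴
s = 9.4×10⁻⁸ mol/L
[La³⁺] = 2s = 1.9×10⁻⁷ mol/L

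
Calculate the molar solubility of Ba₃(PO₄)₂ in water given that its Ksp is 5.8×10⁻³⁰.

5.6×10⁻⁷ M

Ba₃(PO₄)₂(s) ⇌ 3 Ba²⁺(aq) + 2 PO₄³⁻(aq)
If s mol/L of Ba₃(PO₄)₂ dissolves, [Ba²⁺] = 3s and [PO₄³⁻] = 2s.
Ksp = [Ba²⁺]^3[PO₄³⁻]^2 = (3s)^3 · (2s)^2 = 108s^5
108s^5 = 5.8×10⁻³⁰  ⇒  s^5 = 5.4×10⁻³²
s = 5.6×10⁻⁷ mol L⁻¹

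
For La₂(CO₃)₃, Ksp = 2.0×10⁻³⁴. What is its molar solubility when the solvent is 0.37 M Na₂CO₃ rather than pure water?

La₂(CO₃)₃(s) ⇌ 2 La³⁺(aq) + 3 CO₃²⁻(aq)
The solution already contains CO₃²⁻ at 0.37 M. Let s be the molar solubility of La₂(CO₃)₃.
[CO₃²⁻] ≈ 0.37 M (common ion dominates); [La³⁺] = 2s.
Ksp = [La³⁺]^2[CO₃²⁻]^3 = (2s)^2(0.37)^3
(2s)^2 = 2.0×10⁻³⁴ / (0.37)^3 = 3.9×10⁻³³
s = 3.1×10⁻¹⁷ M

3.1×10⁻¹⁷ M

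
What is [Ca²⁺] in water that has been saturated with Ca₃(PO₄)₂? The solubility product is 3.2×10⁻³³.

3.7×10⁻⁷ M

Ca₃(PO₄)₂(s) ⇌ 3 Ca²⁺(aq) + 2 PO₄³⁻(aq)
If s mol/L of Ca₃(PO₄)₂ dissolves, [Ca²⁺] = 3s and [PO₄³⁻] = 2s.
Ksp = [Ca²⁺]^3[PO₄³⁻]^2 = (3s)^3 · (2s)^2 = 108s^5 = 3.2×10⁻³³
s = 1.2×10⁻⁷ mol L⁻¹
[Ca²⁺] = 3s = 3.7×10⁻⁷ mol L⁻¹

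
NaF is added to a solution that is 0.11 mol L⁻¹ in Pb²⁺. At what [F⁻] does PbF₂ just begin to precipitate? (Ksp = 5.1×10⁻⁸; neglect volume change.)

6.8×10⁻⁴ M

Each salt precipitates once Q = Ksp for that salt.
PbF₂(s) ⇌ Pb²⁺(aq) + 2 F⁻(aq)
Ksp = [Pb²⁺][F⁻]^2 = [F⁻]^2(0.11)
[F⁻]^2 = 5.1×10⁻⁸ / (0.11) = 4.6×10⁻⁷
[F⁻] = 6.8×10⁻⁴ mol L⁻¹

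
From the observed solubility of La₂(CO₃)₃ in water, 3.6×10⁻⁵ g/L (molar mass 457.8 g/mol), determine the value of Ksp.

Ksp = 3.2×10⁻³⁴

Convert to molarity: s = 3.6×10⁻⁵ / 457.8 = 7.864×10⁻⁸ mol/L
La₂(CO₃)₃(s) ⇌ 2 La³⁺(aq) + 3 CO₃²⁻(aq)
For each mole of La₂(CO₃)₃ that dissolves per liter, [La³⁺] = 2s and [CO₃²⁻] = 3s; let s denote this solubility.
Ksp = [La³⁺]^2[CO₃²⁻]^3 = (2s)^2 · (3s)^3 = 108s^5
Ksp = 108 × (7.864×10⁻⁸)^5 = 3.2×10⁻³⁴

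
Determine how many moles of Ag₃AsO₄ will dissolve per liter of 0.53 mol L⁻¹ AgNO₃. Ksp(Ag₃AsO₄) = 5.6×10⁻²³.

3.8×10⁻²² M

Ag₃AsO₄(s) ⇌ 3 Ag⁺(aq) + AsO₄³⁻(aq)
The solution already contains Ag⁺ at 0.53 mol L⁻¹. Let s be the molar solubility of Ag₃AsO₄.
[Ag⁺] ≈ 0.53 mol L⁻¹ (common ion dominates); [AsO₄³⁻] = s.
Ksp = [Ag⁺]^3[AsO₄³⁻] = (0.53)^3s
s = 5.6×10⁻²³ / (0.53)^3 = 3.8×10⁻²²
s = 3.8×10⁻²² mol L⁻¹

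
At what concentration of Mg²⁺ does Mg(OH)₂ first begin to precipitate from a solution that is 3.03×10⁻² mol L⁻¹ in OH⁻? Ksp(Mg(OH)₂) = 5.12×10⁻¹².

A salt starts to precipitate once the ion product Q reaches its Ksp.
Mg(OH)₂(s) ⇌ Mg²⁺(aq) + 2 OH⁻(aq)
Ksp = [Mg²⁺][OH⁻]^2 = [Mg²⁺](3.03×10⁻²)^2
[Mg²⁺] = 5.12×10⁻¹² / (3.03×10⁻²)^2 = 5.58×10⁻⁹
[Mg²⁺] = 5.58×10⁻⁹ mol L⁻¹

5.58×10⁻⁹ M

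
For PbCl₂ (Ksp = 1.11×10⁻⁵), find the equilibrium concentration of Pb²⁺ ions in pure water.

1.41×10⁻² M

PbCl₂(s) ⇌ Pb²⁺(aq) + 2 Cl⁻(aq)
Call the molar solubility s, so that [Pb²⁺] = s and [Cl⁻] = 2s.
Ksp = [Pb²⁺][Cl⁻]^2 = s · (2s)^2 = 4s^3 = 1.11×10⁻⁵
s = 1.41×10⁻² mol/L
[Pb²⁺] = s = 1.41×10⁻² mol/L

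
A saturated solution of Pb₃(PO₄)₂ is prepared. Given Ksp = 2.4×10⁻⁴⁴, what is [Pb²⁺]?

2.2×10⁻⁹ M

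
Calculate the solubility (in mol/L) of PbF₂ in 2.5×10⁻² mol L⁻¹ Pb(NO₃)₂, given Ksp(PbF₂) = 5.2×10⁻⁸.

PbF₂(s) ⇌ Pb²⁺(aq) + 2 F⁻(aq)
Pb²⁺ is already present at 2.5×10⁻² mol L⁻¹. If s mol/L of PbF₂ dissolves, [F⁻] = 2s while [Pb²⁺] ≈ 2.5×10⁻² mol L⁻¹.
Ksp = [Pb²⁺][F⁻]^2 = (2.5×10⁻²)(2s)^2
(2s)^2 = 5.2×10⁻⁸ / (2.5×10⁻²) = 2.1×10⁻⁶
s = 7.2×10⁻⁴ mol L⁻¹

7.2×10⁻⁴ M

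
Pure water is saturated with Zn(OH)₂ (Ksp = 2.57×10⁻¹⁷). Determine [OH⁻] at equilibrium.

3.72×10⁻⁶ M

Zn(OH)₂(s) ⇌ Zn²⁺(aq) + 2 OH⁻(aq)
For each mole of Zn(OH)₂ that dissolves per liter, [Zn²⁺] = s and [OH⁻] = 2s; let s denote this solubility.
Ksp = [Zn²⁺][OH⁻]^2 = s · (2s)^2 = 4s^3 = 2.57×10⁻¹⁷
s = 1.86×10⁻⁶ mol L⁻¹
[OH⁻] = 2s = 3.72×10⁻⁶ mol L⁻¹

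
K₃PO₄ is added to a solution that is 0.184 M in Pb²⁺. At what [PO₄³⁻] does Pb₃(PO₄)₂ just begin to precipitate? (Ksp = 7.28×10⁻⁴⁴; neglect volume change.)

3.42×10⁻²¹ M

A salt starts to precipitate once the ion product Q reaches its Ksp.
Pb₃(PO₄)₂(s) ⇌ 3 Pb²⁺(aq) + 2 PO₄³⁻(aq)
Ksp = [Pb²⁺]^3[PO₄³⁻]^2 = [PO₄³⁻]^2(0.184)^3
[PO₄³⁻]^2 = 7.28×10⁻⁴⁴ / (0.184)^3 = 1.17×10⁻⁴¹
[PO₄³⁻] = 3.42×10⁻²¹ M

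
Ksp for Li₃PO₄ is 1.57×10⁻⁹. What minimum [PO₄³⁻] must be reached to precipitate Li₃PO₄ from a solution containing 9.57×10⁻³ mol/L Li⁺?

1.79×10⁻³ M

The threshold for precipitation is Q = Ksp.
Li₃PO₄(s) ⇌ 3 Li⁺(aq) + PO₄³⁻(aq)
Ksp = [Li⁺]^3[PO₄³⁻] = [PO₄³⁻](9.57×10⁻³)^3
[PO₄³⁻] = 1.57×10⁻⁹ / (9.57×10⁻³)^3 = 1.79×10⁻³
[PO₄³⁻] = 1.79×10⁻³ mol/L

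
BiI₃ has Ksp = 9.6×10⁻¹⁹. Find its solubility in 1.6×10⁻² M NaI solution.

2.3×10⁻¹³ M

BiI₃(s) ⇌ Bi³⁺(aq) + 3 I⁻(aq)
I⁻ is already present at 1.6×10⁻² M. If s mol/L of BiI₃ dissolves, [Bi³⁺] = s while [I⁻] ≈ 1.6×10⁻² M.
Ksp = [Bi³⁺][I⁻]^3 = s(1.6×10⁻²)^3
s = 9.6×10⁻¹⁹ / (1.6×10⁻²)^3 = 2.3×10⁻¹³
s = 2.3×10⁻¹³ M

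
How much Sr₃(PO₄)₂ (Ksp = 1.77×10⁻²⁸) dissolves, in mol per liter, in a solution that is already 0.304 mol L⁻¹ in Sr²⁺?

Sr₃(PO₄)₂(s) ⇌ 3 Sr²⁺(aq) + 2 PO₄³⁻(aq)
Let s be the solubility of Sr₃(PO₄)₂ here. The common ion gives [Sr²⁺] ≈ 0.304 mol L⁻¹, and [PO₄³⁻] = 2s.
Ksp = [Sr²⁺]^3[PO₄³⁻]^2 = (0.304)^3(2s)^2
(2s)^2 = 1.77×10⁻²⁸ / (0.304)^3 = 6.30×10⁻²⁷
s = 3.97×10⁻¹⁴ mol L⁻¹

3.97×10⁻¹⁴ M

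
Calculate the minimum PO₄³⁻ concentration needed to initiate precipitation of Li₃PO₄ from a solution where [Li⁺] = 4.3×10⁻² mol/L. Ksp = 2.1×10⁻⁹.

2.6×10⁻⁵ M

The threshold for precipitation is Q = Ksp.
Li₃PO₄(s) ⇌ 3 Li⁺(aq) + PO₄³⁻(aq)
Ksp = [Li⁺]^3[PO₄³⁻] = [PO₄³⁻](4.3×10⁻²)^3
[PO₄³⁻] = 2.1×10⁻⁹ / (4.3×10⁻²)^3 = 2.6×10⁻⁵
[PO₄³⁻] = 2.6×10⁻⁵ mol/L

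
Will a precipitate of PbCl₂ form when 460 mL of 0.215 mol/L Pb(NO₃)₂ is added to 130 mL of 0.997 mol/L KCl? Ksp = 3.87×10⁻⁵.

The combined volume is 590 mL.
[Pb²⁺] = (0.215)(460)/590 = 0.168 mol/L
[Cl⁻] = (0.997)(130)/590 = 0.220 mol/L
Q = [Pb²⁺][Cl⁻]^2 = 8.09×10⁻³
Since Q (8.09×10⁻³) exceeds Ksp (3.87×10⁻⁵), PbCl₂ will precipitate.

Yes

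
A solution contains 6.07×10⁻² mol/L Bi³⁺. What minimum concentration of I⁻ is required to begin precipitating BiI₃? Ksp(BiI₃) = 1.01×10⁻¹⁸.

2.55×10⁻⁶ M

A salt starts to precipitate once the ion product Q reaches its Ksp.
BiI₃(s) ⇌ Bi³⁺(aq) + 3 I⁻(aq)
Ksp = [Bi³⁺][I⁻]^3 = [I⁻]^3(6.07×10⁻²)
[I⁻]^3 = 1.01×10⁻¹⁸ / (6.07×10⁻²) = 1.66×10⁻¹⁷
[I⁻] = 2.55×10⁻⁶ mol/L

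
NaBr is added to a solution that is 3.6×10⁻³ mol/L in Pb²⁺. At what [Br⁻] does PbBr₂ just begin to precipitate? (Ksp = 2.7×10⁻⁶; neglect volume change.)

A salt starts to precipitate once the ion product Q reaches its Ksp.
PbBr₂(s) ⇌ Pb²⁺(aq) + 2 Br⁻(aq)
Ksp = [Pb²⁺][Br⁻]^2 = [Br⁻]^2(3.6×10⁻³)
[Br⁻]^2 = 2.7×10⁻⁶ / (3.6×10⁻³) = 7.5×10⁻⁴
[Br⁻] = 2.7×10⁻² mol/L

2.7×10⁻² M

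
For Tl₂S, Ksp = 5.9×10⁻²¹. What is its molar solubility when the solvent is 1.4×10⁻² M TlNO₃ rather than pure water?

Tl₂S(s) ⇌ 2 Tl⁺(aq) + S²⁻(aq)
Tl⁺ is already present at 1.4×10⁻² M. If s mol/L of Tl₂S dissolves, [S²⁻] = s while [Tl⁺] ≈ 1.4×10⁻² M.
Ksp = [Tl⁺]^2[S²⁻] = (1.4×10⁻²)^2s
s = 5.9×10⁻²¹ / (1.4×10⁻²)^2 = 3.0×10⁻¹⁷
s = 3.0×10⁻¹⁷ M

3.0×10⁻¹⁷ M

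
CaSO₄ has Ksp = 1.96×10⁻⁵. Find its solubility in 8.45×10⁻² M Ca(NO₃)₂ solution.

2.32×10⁻⁴ M

CaSO₄(s) ⇌ Ca²⁺(aq) + SO₄²⁻(aq)
Ca²⁺ is already present at 8.45×10⁻² M. If s mol/L of CaSO₄ dissolves, [SO₄²⁻] = s while [Ca²⁺] ≈ 8.45×10⁻² M.
Ksp = [Ca²⁺][SO₄²⁻] = (8.45×10⁻²)s
s = 1.96×10⁻⁵ / (8.45×10⁻²) = 2.32×10⁻⁴
s = 2.32×10⁻⁴ M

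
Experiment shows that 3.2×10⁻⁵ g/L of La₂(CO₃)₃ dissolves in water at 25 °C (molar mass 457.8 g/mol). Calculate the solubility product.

Convert to molarity: s = 3.2×10⁻⁵ / 457.8 = 6.990×10⁻⁸ mol/L
La₂(CO₃)₃(s) ⇌ 2 La³⁺(aq) + 3 CO₃²⁻(aq)
If s mol/L of La₂(CO₃)₃ dissolves, [La³⁺] = 2s and [CO₃²⁻] = 3s.
Ksp = [La³⁺]^2[CO₃²⁻]^3 = (2s)^2 · (3s)^3 = 108s^5
Ksp = 108 × (6.990×10⁻⁸)^5 = 1.8×10⁻³⁴

Ksp = 1.8×10⁻³⁴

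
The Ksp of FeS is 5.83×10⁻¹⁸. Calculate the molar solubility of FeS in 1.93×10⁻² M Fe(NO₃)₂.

3.02×10⁻¹⁶ M

FeS(s) ⇌ Fe²⁺(aq) + S²⁻(aq)
Let s be the solubility of FeS here. The common ion gives [Fe²⁺] ≈ 1.93×10⁻² M, and [S²⁻] = s.
Ksp = [Fe²⁺][S²⁻] = (1.93×10⁻²)s
s = 5.83×10⁻¹⁸ / (1.93×10⁻²) = 3.02×10⁻¹⁶
s = 3.02×10⁻¹⁶ M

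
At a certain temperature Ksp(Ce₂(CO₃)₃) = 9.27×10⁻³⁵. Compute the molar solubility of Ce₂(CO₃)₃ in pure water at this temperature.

Ce₂(CO₃)₃(s) ⇌ 2 Ce³⁺(aq) + 3 CO₃²⁻(aq)
With molar solubility s: [Ce³⁺] = 2s, [CO₃²⁻] = 3s.
Ksp = [Ce³⁺]^2[CO₃²⁻]^3 = (2s)^2 · (3s)^3 = 108s^5
108s^5 = 9.27×10⁻³⁵  ⇒  s^5 = 8.58×10⁻³⁷
s = 6.12×10⁻⁸ mol/L

6.12×10⁻⁸ M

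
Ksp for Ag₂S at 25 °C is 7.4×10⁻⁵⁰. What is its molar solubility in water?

Ag₂S(s) ⇌ 2 Ag⁺(aq) + S²⁻(aq)
With molar solubility s: [Ag⁺] = 2s, [S²⁻] = s.
Ksp = [Ag⁺]^2[S²⁻] = (2s)^2 · s = 4s^3
4s^3 = 7.4×10⁻⁵⁰  ⇒  s^3 = 1.9×10⁻⁵⁰
s = (1.9×10⁻⁵⁰)^(1/3) = 2.6×10⁻¹⁷ mol/L

2.6×10⁻¹⁷ M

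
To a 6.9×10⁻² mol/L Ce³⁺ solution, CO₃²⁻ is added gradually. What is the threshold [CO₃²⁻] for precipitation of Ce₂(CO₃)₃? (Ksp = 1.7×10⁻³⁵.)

Each salt precipitates once Q = Ksp for that salt.
Ce₂(CO₃)₃(s) ⇌ 2 Ce³⁺(aq) + 3 CO₃²⁻(aq)
Ksp = [Ce³⁺]^2[CO₃²⁻]^3 = [CO₃²⁻]^3(6.9×10⁻²)^2
[CO₃²⁻]^3 = 1.7×10⁻³⁵ / (6.9×10⁻²)^2 = 3.6×10⁻³³
[CO₃²⁻] = 1.5×10⁻¹¹ mol/L

1.5×10⁻¹¹ M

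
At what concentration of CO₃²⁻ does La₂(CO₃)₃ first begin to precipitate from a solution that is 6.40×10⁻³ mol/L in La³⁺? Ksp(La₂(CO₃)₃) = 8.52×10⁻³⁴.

A salt starts to precipitate once the ion product Q reaches its Ksp.
La₂(CO₃)₃(s) ⇌ 2 La³⁺(aq) + 3 CO₃²⁻(aq)
Ksp = [La³⁺]^2[CO₃²⁻]^3 = [CO₃²⁻]^3(6.40×10⁻³)^2
[CO₃²⁻]^3 = 8.52×10⁻³⁴ / (6.40×10⁻³)^2 = 2.08×10⁻²⁹
[CO₃²⁻] = 2.75×10⁻¹⁰ mol/L

2.75×10⁻¹⁰ M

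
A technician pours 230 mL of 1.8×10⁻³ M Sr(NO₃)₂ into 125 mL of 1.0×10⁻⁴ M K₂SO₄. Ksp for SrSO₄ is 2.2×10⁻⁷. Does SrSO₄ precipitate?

No

The combined volume is 355 mL.
[Sr²⁺] = (1.8×10⁻³)(230)/355 = 1.2×10⁻³ M
[SO₄²⁻] = (1.0×10⁻⁴)(125)/355 = 3.5×10⁻⁵ M
Q = [Sr²⁺][SO₄²⁻] = 4.1×10⁻⁸
Q < Ksp (4.1×10⁻⁸ vs 2.2×10⁻⁷); the solution remains unsaturated and no precipitate forms.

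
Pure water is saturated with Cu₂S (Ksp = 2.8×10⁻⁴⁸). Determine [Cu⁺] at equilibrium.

Cu₂S(s) ⇌ 2 Cu⁺(aq) + S²⁻(aq)
For each mole of Cu₂S that dissolves per liter, [Cu⁺] = 2s and [S²⁻] = s; let s denote this solubility.
Ksp = [Cu⁺]^2[S²⁻] = (2s)^2 · s = 4s^3 = 2.8×10⁻⁴⁸
s = 8.9×10⁻¹⁷ mol L⁻¹
[Cu⁺] = 2s = 1.8×10⁻¹⁶ mol L⁻¹

1.8×10⁻¹⁶ M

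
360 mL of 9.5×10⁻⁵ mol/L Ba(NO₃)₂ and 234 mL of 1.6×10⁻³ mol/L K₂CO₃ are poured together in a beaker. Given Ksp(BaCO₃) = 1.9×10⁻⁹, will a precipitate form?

Yes

The combined volume is 594 mL.
[Ba²⁺] = (9.5×10⁻⁵)(360)/594 = 5.8×10⁻⁵ mol/L
[CO₃²⁻] = (1.6×10⁻³)(234)/594 = 6.3×10⁻⁴ mol/L
Q = [Ba²⁺][CO₃²⁻] = 3.6×10⁻⁸
Since Q (3.6×10⁻⁸) exceeds Ksp (1.9×10⁻⁹), BaCO₃ will precipitate.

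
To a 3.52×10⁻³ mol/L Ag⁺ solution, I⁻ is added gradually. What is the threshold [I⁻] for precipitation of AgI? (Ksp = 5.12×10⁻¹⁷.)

1.45×10⁻¹⁴ M

Each salt precipitates once Q = Ksp for that salt.
AgI(s) ⇌ Ag⁺(aq) + I⁻(aq)
Ksp = [Ag⁺][I⁻] = [I⁻](3.52×10⁻³)
[I⁻] = 5.12×10⁻¹⁷ / (3.52×10⁻³) = 1.45×10⁻¹⁴
[I⁻] = 1.45×10⁻¹⁴ mol/L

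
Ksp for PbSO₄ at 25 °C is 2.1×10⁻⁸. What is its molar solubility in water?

PbSO₄(s) ⇌ Pb²⁺(aq) + SO₄²⁻(aq)
If s mol/L of PbSO₄ dissolves, [Pb²⁺] = s and [SO₄²⁻] = s.
Ksp = [Pb²⁺][SO₄²⁻] = s · s = s^2
s^2 = 2.1×10⁻⁸
s = (2.1×10⁻⁸)^(1/2) = 1.4×10⁻⁴ mol/L

1.4×10⁻⁴ M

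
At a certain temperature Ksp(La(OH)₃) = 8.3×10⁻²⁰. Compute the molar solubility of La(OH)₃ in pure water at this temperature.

7.4×10⁻⁶ M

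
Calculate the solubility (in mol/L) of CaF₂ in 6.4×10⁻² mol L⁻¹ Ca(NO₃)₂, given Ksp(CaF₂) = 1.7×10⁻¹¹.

8.1×10⁻⁶ M

CaF₂(s) ⇌ Ca²⁺(aq) + 2 F⁻(aq)
Let s be the solubility of CaF₂ here. The common ion gives [Ca²⁺] ≈ 6.4×10⁻² mol L⁻¹, and [F⁻] = 2s.
Ksp = [Ca²⁺][F⁻]^2 = (6.4×10⁻²)(2s)^2
(2s)^2 = 1.7×10⁻¹¹ / (6.4×10⁻²) = 2.7×10⁻¹⁰
s = 8.1×10⁻⁶ mol L⁻¹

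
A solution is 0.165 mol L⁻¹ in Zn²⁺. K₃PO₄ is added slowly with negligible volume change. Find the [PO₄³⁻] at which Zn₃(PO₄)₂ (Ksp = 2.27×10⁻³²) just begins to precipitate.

2.25×10⁻¹⁵ M

The threshold for precipitation is Q = Ksp.
Zn₃(PO₄)₂(s) ⇌ 3 Zn²⁺(aq) + 2 PO₄³⁻(aq)
Ksp = [Zn²⁺]^3[PO₄³⁻]^2 = [PO₄³⁻]^2(0.165)^3
[PO₄³⁻]^2 = 2.27×10⁻³² / (0.165)^3 = 5.05×10⁻³⁰
[PO₄³⁻] = 2.25×10⁻¹⁵ mol L⁻¹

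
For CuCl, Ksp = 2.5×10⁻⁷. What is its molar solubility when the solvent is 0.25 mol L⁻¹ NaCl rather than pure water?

1.0×10⁻⁶ M

CuCl(s) ⇌ Cu⁺(aq) + Cl⁻(aq)
With Cl⁻ already at 0.25 mol L⁻¹ and s small, take [Cl⁻] ≈ 0.25 mol L⁻¹ and [Cu⁺] = s.
Ksp = [Cu⁺][Cl⁻] = s(0.25)
s = 2.5×10⁻⁷ / (0.25) = 1.0×10⁻⁶
s = 1.0×10⁻⁶ mol L⁻¹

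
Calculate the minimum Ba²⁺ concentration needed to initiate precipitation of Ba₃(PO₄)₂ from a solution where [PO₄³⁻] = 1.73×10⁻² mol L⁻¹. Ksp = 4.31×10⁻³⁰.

A salt starts to precipitate once the ion product Q reaches its Ksp.
Ba₃(PO₄)₂(s) ⇌ 3 Ba²⁺(aq) + 2 PO₄³⁻(aq)
Ksp = [Ba²⁺]^3[PO₄³⁻]^2 = [Ba²⁺]^3(1.73×10⁻²)^2
[Ba²⁺]^3 = 4.31×10⁻³⁰ / (1.73×10⁻²)^2 = 1.44×10⁻²⁶
[Ba²⁺] = 2.43×10⁻⁹ mol L⁻¹

2.43×10⁻⁹ M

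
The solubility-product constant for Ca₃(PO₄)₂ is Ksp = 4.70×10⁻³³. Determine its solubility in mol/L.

1.34×10⁻⁷ M

Ca₃(PO₄)₂(s) ⇌ 3 Ca²⁺(aq) + 2 PO₄³⁻(aq)
If s mol/L of Ca₃(PO₄)₂ dissolves, [Ca²⁺] = 3s and [PO₄³⁻] = 2s.
Ksp = [Ca²⁺]^3[PO₄³⁻]^2 = (3s)^3 · (2s)^2 = 108s^5
108s^5 = 4.70×10⁻³³  ⇒  s^5 = 4.35×10⁻³⁵
s = (4.35×10⁻³⁵)^(1/5) = 1.34×10⁻⁷ M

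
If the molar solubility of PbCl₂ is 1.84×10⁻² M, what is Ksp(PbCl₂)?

PbCl₂(s) ⇌ Pb²⁺(aq) + 2 Cl⁻(aq)
Call the molar solubility s, so that [Pb²⁺] = s and [Cl⁻] = 2s.
Ksp = [Pb²⁺][Cl⁻]^2 = s · (2s)^2 = 4s^3
Ksp = 4 × (1.84×10⁻²)^3 = 2.49×10⁻⁵

Ksp = 2.49×10⁻⁵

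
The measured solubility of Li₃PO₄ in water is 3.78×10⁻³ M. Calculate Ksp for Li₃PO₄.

Ksp = 5.51×10⁻⁹

Li₃PO₄(s) ⇌ 3 Li⁺(aq) + PO₄³⁻(aq)
For each mole of Li₃PO₄ that dissolves per liter, [Li⁺] = 3s and [PO₄³⁻] = s; let s denote this solubility.
Ksp = [Li⁺]^3[PO₄³⁻] = (3s)^3 · s = 27s^4
Ksp = 27 × (3.78×10⁻³)^4 = 5.51×10⁻⁹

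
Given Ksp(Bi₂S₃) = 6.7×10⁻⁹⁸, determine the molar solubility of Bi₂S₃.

Bi₂S₃(s) ⇌ 2 Bi³⁺(aq) + 3 S²⁻(aq)
Let s be the molar solubility. Then [Bi³⁺] = 2s and [S²⁻] = 3s.
Ksp = [Bi³⁺]^2[S²⁻]^3 = (2s)^2 · (3s)^3 = 108s^5
108s^5 = 6.7×10⁻⁹⁸  ⇒  s^5 = 6.2×10⁻¹⁰⁰
Taking the 5th root, s = 1.4×10⁻²⁰ mol/L.

1.4×10⁻²⁰ M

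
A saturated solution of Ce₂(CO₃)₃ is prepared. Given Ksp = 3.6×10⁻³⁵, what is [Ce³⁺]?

Ce₂(CO₃)₃(s) ⇌ 2 Ce³⁺(aq) + 3 CO₃²⁻(aq)
If s mol/L of Ce₂(CO₃)₃ dissolves, [Ce³⁺] = 2s and [CO₃²⁻] = 3s.
Ksp = [Ce³⁺]^2[CO₃²⁻]^3 = (2s)^2 · (3s)^3 = 108s^5 = 3.6×10⁻³⁵
s = 5.1×10⁻⁸ mol/L
[Ce³⁺] = 2s = 1.0×10⁻⁷ mol/L

1.0×10⁻⁷ M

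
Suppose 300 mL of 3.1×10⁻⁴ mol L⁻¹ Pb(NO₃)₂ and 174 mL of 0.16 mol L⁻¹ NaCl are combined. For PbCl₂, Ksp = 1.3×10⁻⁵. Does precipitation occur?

After mixing, V = 300 mL + 174 mL = 474 mL.
[Pb²⁺] = (3.1×10⁻⁴)(300)/474 = 2.0×10⁻⁴ mol L⁻¹
[Cl⁻] = (0.16)(174)/474 = 5.9×10⁻² mol L⁻¹
Q = [Pb²⁺][Cl⁻]^2 = 6.8×10⁻⁷
Since Q (6.8×10⁻⁷) is less than Ksp (1.3×10⁻⁵), no PbCl₂ precipitates.

No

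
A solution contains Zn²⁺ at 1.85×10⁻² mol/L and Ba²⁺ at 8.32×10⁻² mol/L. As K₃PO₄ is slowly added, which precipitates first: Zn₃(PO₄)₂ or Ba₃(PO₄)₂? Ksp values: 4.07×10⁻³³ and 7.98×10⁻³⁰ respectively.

Each salt precipitates once Q = Ksp for that salt.
For Zn₃(PO₄)₂: [PO₄³⁻] = (Ksp/[Zn²⁺]^3)^(1/2) = 2.54×10⁻¹⁴ mol/L
For Ba₃(PO₄)₂: [PO₄³⁻] = (Ksp/[Ba²⁺]^3)^(1/2) = 1.18×10⁻¹³ mol/L
Zn₃(PO₄)₂ requires the lower [PO₄³⁻], so it precipitates first.

Zn₃(PO₄)₂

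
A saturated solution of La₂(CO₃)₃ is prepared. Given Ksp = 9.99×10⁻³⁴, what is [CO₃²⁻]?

La₂(CO₃)₃(s) ⇌ 2 La³⁺(aq) + 3 CO₃²⁻(aq)
With molar solubility s: [La³⁺] = 2s, [CO₃²⁻] = 3s.
Ksp = [La³⁺]^2[CO₃²⁻]^3 = (2s)^2 · (3s)^3 = 108s^5 = 9.99×10⁻³⁴
s = 9.85×10⁻⁸ mol/L
[CO₃²⁻] = 3s = 2.95×10⁻⁷ mol/L

2.95×10⁻⁷ M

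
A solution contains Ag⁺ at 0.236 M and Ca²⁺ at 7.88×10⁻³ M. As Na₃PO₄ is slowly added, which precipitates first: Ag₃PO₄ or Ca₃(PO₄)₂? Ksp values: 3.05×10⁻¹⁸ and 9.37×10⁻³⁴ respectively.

Precipitation begins when Q = Ksp.
For Ag₃PO₄: [PO₄³⁻] = (Ksp/[Ag⁺]^3) = 2.32×10⁻¹⁶ M
For Ca₃(PO₄)₂: [PO₄³⁻] = (Ksp/[Ca²⁺]^3)^(1/2) = 4.38×10⁻¹⁴ M
Ag₃PO₄ requires the lower [PO₄³⁻], so it precipitates first.

Ag₃PO₄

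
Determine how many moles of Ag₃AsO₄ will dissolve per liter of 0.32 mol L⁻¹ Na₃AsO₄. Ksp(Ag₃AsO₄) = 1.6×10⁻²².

2.6×10⁻⁸ M

Ag₃AsO₄(s) ⇌ 3 Ag⁺(aq) + AsO₄³⁻(aq)
The solution already contains AsO₄³⁻ at 0.32 mol L⁻¹. Let s be the molar solubility of Ag₃AsO₄.
[AsO₄³⁻] ≈ 0.32 mol L⁻¹ (common ion dominates); [Ag⁺] = 3s.
Ksp = [Ag⁺]^3[AsO₄³⁻] = (3s)^3(0.32)
(3s)^3 = 1.6×10⁻²² / (0.32) = 5.0×10⁻²²
s = 2.6×10⁻⁸ mol L⁻¹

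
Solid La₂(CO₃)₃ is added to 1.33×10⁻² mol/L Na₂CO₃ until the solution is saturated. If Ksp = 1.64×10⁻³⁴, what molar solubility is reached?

4.17×10⁻¹⁵ M

La₂(CO₃)₃(s) ⇌ 2 La³⁺(aq) + 3 CO₃²⁻(aq)
CO₃²⁻ is already present at 1.33×10⁻² mol/L. If s mol/L of La₂(CO₃)₃ dissolves, [La³⁺] = 2s while [CO₃²⁻] ≈ 1.33×10⁻² mol/L.
Ksp = [La³⁺]^2[CO₃²⁻]^3 = (2s)^2(1.33×10⁻²)^3
(2s)^2 = 1.64×10⁻³⁴ / (1.33×10⁻²)^3 = 6.97×10⁻²⁹
s = 4.17×10⁻¹⁵ mol/L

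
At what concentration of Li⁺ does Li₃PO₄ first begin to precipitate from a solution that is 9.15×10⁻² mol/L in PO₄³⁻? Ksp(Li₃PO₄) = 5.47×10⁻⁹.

The threshold for precipitation is Q = Ksp.
Li₃PO₄(s) ⇌ 3 Li⁺(aq) + PO₄³⁻(aq)
Ksp = [Li⁺]^3[PO₄³⁻] = [Li⁺]^3(9.15×10⁻²)
[Li⁺]^3 = 5.47×10⁻⁹ / (9.15×10⁻²) = 5.98×10⁻⁸
[Li⁺] = 3.91×10⁻³ mol/L

3.91×10⁻³ M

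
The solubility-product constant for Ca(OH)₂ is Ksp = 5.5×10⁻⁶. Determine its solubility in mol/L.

1.1×10⁻² M

Ca(OH)₂(s) ⇌ Ca²⁺(aq) + 2 OH⁻(aq)
Call the molar solubility s, so that [Ca²⁺] = s and [OH⁻] = 2s.
Ksp = [Ca²⁺][OH⁻]^2 = s · (2s)^2 = 4s^3
4s^3 = 5.5×10⁻⁶  ⇒  s^3 = 1.4×10⁻⁶
s = 1.1×10⁻² M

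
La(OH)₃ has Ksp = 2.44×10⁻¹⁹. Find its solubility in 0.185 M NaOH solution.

La(OH)₃(s) ⇌ La³⁺(aq) + 3 OH⁻(aq)
Let s be the solubility of La(OH)₃ here. The common ion gives [OH⁻] ≈ 0.185 M, and [La³⁺] = s.
Ksp = [La³⁺][OH⁻]^3 = s(0.185)^3
s = 2.44×10⁻¹⁹ / (0.185)^3 = 3.85×10⁻¹⁷
s = 3.85×10⁻¹⁷ M

3.85×10⁻¹⁷ M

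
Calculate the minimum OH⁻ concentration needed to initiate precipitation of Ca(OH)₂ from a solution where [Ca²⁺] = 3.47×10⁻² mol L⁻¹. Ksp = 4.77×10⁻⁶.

1.17×10⁻² M

Each salt precipitates once Q = Ksp for that salt.
Ca(OH)₂(s) ⇌ Ca²⁺(aq) + 2 OH⁻(aq)
Ksp = [Ca²⁺][OH⁻]^2 = [OH⁻]^2(3.47×10⁻²)
[OH⁻]^2 = 4.77×10⁻⁶ / (3.47×10⁻²) = 1.37×10⁻⁴
[OH⁻] = 1.17×10⁻² mol L⁻¹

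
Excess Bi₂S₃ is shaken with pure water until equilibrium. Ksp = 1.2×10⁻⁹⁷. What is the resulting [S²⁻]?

4.9×10⁻²⁰ M

Bi₂S₃(s) ⇌ 2 Bi³⁺(aq) + 3 S²⁻(aq)
Let s be the molar solubility. Then [Bi³⁺] = 2s and [S²⁻] = 3s.
Ksp = [Bi³⁺]^2[S²⁻]^3 = (2s)^2 · (3s)^3 = 108s^5 = 1.2×10⁻⁹⁷
s = 1.6×10⁻²⁰ M
[S²⁻] = 3s = 4.9×10⁻²⁰ M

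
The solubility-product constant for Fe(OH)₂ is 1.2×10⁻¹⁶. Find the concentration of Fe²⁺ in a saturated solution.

3.1×10⁻⁶ M

Fe(OH)₂(s) ⇌ Fe²⁺(aq) + 2 OH⁻(aq)
With molar solubility s: [Fe²⁺] = s, [OH⁻] = 2s.
Ksp = [Fe²⁺][OH⁻]^2 = s · (2s)^2 = 4s^3 = 1.2×10⁻¹⁶
s = 3.1×10⁻⁶ mol L⁻¹
[Fe²⁺] = s = 3.1×10⁻⁶ mol L⁻¹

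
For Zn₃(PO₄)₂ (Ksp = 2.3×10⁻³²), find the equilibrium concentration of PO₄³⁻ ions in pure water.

3.7×10⁻⁷ M

Zn₃(PO₄)₂(s) ⇌ 3 Zn²⁺(aq) + 2 PO₄³⁻(aq)
Let s be the molar solubility. Then [Zn²⁺] = 3s and [PO₄³⁻] = 2s.
Ksp = [Zn²⁺]^3[PO₄³⁻]^2 = (3s)^3 · (2s)^2 = 108s^5 = 2.3×10⁻³²
s = 1.8×10⁻⁷ mol L⁻¹
[PO₄³⁻] = 2s = 3.7×10⁻⁷ mol L⁻¹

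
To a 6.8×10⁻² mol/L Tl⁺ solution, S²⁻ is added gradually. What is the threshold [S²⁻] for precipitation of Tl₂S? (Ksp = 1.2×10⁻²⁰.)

A salt starts to precipitate once the ion product Q reaches its Ksp.
Tl₂S(s) ⇌ 2 Tl⁺(aq) + S²⁻(aq)
Ksp = [Tl⁺]^2[S²⁻] = [S²⁻](6.8×10⁻²)^2
[S²⁻] = 1.2×10⁻²⁰ / (6.8×10⁻²)^2 = 2.6×10⁻¹⁸
[S²⁻] = 2.6×10⁻¹⁸ mol/L

2.6×10⁻¹⁸ M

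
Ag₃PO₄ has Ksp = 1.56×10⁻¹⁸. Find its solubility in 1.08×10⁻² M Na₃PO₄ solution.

1.75×10⁻⁶ M

Ag₃PO₄(s) ⇌ 3 Ag⁺(aq) + PO₄³⁻(aq)
PO₄³⁻ is already present at 1.08×10⁻² M. If s mol/L of Ag₃PO₄ dissolves, [Ag⁺] = 3s while [PO₄³⁻] ≈ 1.08×10⁻² M.
Ksp = [Ag⁺]^3[PO₄³⁻] = (3s)^3(1.08×10⁻²)
(3s)^3 = 1.56×10⁻¹⁸ / (1.08×10⁻²) = 1.44×10⁻¹⁶
s = 1.75×10⁻⁶ M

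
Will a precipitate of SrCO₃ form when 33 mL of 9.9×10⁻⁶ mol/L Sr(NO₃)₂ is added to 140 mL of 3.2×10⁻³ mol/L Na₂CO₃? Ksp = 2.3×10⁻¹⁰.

Yes

After mixing, V = 33 mL + 140 mL = 173 mL.
[Sr²⁺] = (9.9×10⁻⁶)(33)/173 = 1.9×10⁻⁶ mol/L
[CO₃²⁻] = (3.2×10⁻³)(140)/173 = 2.6×10⁻³ mol/L
Q = [Sr²⁺][CO₃²⁻] = 4.9×10⁻⁹
Because Q > Ksp (4.9×10⁻⁹ vs 2.3×10⁻¹⁰), a precipitate of SrCO₃ forms.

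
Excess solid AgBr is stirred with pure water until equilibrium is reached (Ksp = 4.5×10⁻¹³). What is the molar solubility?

6.7×10⁻⁷ M

AgBr(s) ⇌ Ag⁺(aq) + Br⁻(aq)
With molar solubility s: [Ag⁺] = s, [Br⁻] = s.
Ksp = [Ag⁺][Br⁻] = s · s = s^2
s^2 = 4.5×10⁻¹³
Taking the 2nd root, s = 6.7×10⁻⁷ mol L⁻¹.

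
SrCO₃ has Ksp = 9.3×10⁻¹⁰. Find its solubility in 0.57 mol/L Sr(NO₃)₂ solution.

SrCO₃(s) ⇌ Sr²⁺(aq) + CO₃²⁻(aq)
With Sr²⁺ already at 0.57 mol/L and s small, take [Sr²⁺] ≈ 0.57 mol/L and [CO₃²⁻] = s.
Ksp = [Sr²⁺][CO₃²⁻] = (0.57)s
s = 9.3×10⁻¹⁰ / (0.57) = 1.6×10⁻⁹
s = 1.6×10⁻⁹ mol/L

1.6×10⁻⁹ M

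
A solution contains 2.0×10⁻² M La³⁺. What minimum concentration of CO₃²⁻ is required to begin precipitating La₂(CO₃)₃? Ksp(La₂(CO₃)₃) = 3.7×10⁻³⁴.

9.7×10⁻¹¹ M

A salt starts to precipitate once the ion product Q reaches its Ksp.
La₂(CO₃)₃(s) ⇌ 2 La³⁺(aq) + 3 CO₃²⁻(aq)
Ksp = [La³⁺]^2[CO₃²⁻]^3 = [CO₃²⁻]^3(2.0×10⁻²)^2
[CO₃²⁻]^3 = 3.7×10⁻³⁴ / (2.0×10⁻²)^2 = 9.3×10⁻³¹
[CO₃²⁻] = 9.7×10⁻¹¹ M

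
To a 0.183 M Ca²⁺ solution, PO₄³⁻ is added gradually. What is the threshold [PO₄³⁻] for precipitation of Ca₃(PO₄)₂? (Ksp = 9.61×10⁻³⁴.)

3.96×10⁻¹⁶ M

Precipitation of each salt begins when its ion product equals Ksp.
Ca₃(PO₄)₂(s) ⇌ 3 Ca²⁺(aq) + 2 PO₄³⁻(aq)
Ksp = [Ca²⁺]^3[PO₄³⁻]^2 = [PO₄³⁻]^2(0.183)^3
[PO₄³⁻]^2 = 9.61×10⁻³⁴ / (0.183)^3 = 1.57×10⁻³¹
[PO₄³⁻] = 3.96×10⁻¹⁶ M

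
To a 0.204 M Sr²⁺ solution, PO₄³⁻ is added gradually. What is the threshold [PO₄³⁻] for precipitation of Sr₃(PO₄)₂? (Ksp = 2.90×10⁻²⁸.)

A salt starts to precipitate once the ion product Q reaches its Ksp.
Sr₃(PO₄)₂(s) ⇌ 3 Sr²⁺(aq) + 2 PO₄³⁻(aq)
Ksp = [Sr²⁺]^3[PO₄³⁻]^2 = [PO₄³⁻]^2(0.204)^3
[PO₄³⁻]^2 = 2.90×10⁻²⁸ / (0.204)^3 = 3.42×10⁻²⁶
[PO₄³⁻] = 1.85×10⁻¹³ M

1.85×10⁻¹³ M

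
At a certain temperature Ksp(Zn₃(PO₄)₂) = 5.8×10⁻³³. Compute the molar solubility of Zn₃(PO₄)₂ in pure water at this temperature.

Zn₃(PO₄)₂(s) ⇌ 3 Zn²⁺(aq) + 2 PO₄³⁻(aq)
If s mol/L of Zn₃(PO₄)₂ dissolves, [Zn²⁺] = 3s and [PO₄³⁻] = 2s.
Ksp = [Zn²⁺]^3[PO₄³⁻]^2 = (3s)^3 · (2s)^2 = 108s^5
108s^5 = 5.8×10⁻³³  ⇒  s^5 = 5.4×10⁻³⁵
Taking the 5th root, s = 1.4×10⁻⁷ mol L⁻¹.

1.4×10⁻⁷ M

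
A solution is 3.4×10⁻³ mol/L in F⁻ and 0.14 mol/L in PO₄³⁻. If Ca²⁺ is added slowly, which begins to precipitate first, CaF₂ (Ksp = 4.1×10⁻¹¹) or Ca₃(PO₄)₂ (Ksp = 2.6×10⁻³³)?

Precipitation of each salt begins when its ion product equals Ksp.
For CaF₂: [Ca²⁺] = (Ksp/[F⁻]^2) = 3.5×10⁻⁶ mol/L
For Ca₃(PO₄)₂: [Ca²⁺] = (Ksp/[PO₄³⁻]^2)^(1/3) = 5.1×10⁻¹¹ mol/L
Since Ca₃(PO₄)₂ needs less Ca²⁺ to reach saturation, it precipitates first.

Ca₃(PO₄)₂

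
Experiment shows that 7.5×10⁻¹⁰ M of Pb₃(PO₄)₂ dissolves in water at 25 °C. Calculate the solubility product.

Pb₃(PO₄)₂(s) ⇌ 3 Pb²⁺(aq) + 2 PO₄³⁻(aq)
Let s be the molar solubility. Then [Pb²⁺] = 3s and [PO₄³⁻] = 2s.
Ksp = [Pb²⁺]^3[PO₄³⁻]^2 = (3s)^3 · (2s)^2 = 108s^5
Ksp = 108 × (7.5×10⁻¹⁰)^5 = 2.6×10⁻⁴⁴

Ksp = 2.6×10⁻⁴⁴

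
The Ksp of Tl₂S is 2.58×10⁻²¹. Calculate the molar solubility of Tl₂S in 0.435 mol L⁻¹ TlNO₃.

1.36×10⁻²⁰ M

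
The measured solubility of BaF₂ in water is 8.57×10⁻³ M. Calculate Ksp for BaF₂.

BaF₂(s) ⇌ Ba²⁺(aq) + 2 F⁻(aq)
Let s be the molar solubility. Then [Ba²⁺] = s and [F⁻] = 2s.
Ksp = [Ba²⁺][F⁻]^2 = s · (2s)^2 = 4s^3
Ksp = 4 × (8.57×10⁻³)^3 = 2.52×10⁻⁶

Ksp = 2.52×10⁻⁶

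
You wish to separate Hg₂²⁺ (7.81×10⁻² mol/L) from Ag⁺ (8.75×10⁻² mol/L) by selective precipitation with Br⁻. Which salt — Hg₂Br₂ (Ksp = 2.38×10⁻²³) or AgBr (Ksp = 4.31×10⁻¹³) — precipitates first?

A salt starts to precipitate once the ion product Q reaches its Ksp.
For Hg₂Br₂: [Br⁻] = (Ksp/[Hg₂²⁺])^(1/2) = 1.75×10⁻¹¹ mol/L
For AgBr: [Br⁻] = (Ksp/[Ag⁺]) = 4.93×10⁻¹² mol/L
The smaller threshold [Br⁻] is reached first, so AgBr precipitates first.

AgBr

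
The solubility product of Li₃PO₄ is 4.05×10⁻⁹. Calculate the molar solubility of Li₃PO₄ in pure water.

3.50×10⁻³ M

Li₃PO₄(s) ⇌ 3 Li⁺(aq) + PO₄³⁻(aq)
If s mol/L of Li₃PO₄ dissolves, [Li⁺] = 3s and [PO₄³⁻] = s.
Ksp = [Li⁺]^3[PO₄³⁻] = (3s)^3 · s = 27s^4
27s^4 = 4.05×10⁻⁹  ⇒  s^4 = 1.50×10⁻¹⁰
s = 3.50×10⁻³ M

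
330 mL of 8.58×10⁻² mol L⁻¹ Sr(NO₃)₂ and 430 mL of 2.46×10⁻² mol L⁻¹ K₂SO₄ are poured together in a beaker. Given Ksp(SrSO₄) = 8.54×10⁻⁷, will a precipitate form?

Yes

Total volume after mixing = 330 + 430 = 760 mL.
[Sr²⁺] = (8.58×10⁻²)(330)/760 = 3.73×10⁻² mol L⁻¹
[SO₄²⁻] = (2.46×10⁻²)(430)/760 = 1.39×10⁻² mol L⁻¹
Q = [Sr²⁺][SO₄²⁻] = 5.19×10⁻⁴
Because Q > Ksp (5.19×10⁻⁴ vs 8.54×10⁻⁷), a precipitate of SrSO₄ forms.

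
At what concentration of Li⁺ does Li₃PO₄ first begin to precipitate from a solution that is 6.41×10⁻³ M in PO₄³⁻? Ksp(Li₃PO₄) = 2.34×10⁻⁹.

7.15×10⁻³ M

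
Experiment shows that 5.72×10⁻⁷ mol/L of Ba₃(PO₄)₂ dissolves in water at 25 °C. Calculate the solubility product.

Ksp = 6.61×10⁻³⁰

Ba₃(PO₄)₂(s) ⇌ 3 Ba²⁺(aq) + 2 PO₄³⁻(aq)
Let s be the molar solubility. Then [Ba²⁺] = 3s and [PO₄³⁻] = 2s.
Ksp = [Ba²⁺]^3[PO₄³⁻]^2 = (3s)^3 · (2s)^2 = 108s^5
Ksp = 108 × (5.72×10⁻⁷)^5 = 6.61×10⁻³⁰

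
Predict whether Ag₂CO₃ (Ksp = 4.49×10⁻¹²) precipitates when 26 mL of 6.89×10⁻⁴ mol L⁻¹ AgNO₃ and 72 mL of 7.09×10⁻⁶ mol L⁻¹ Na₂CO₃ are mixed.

No

After mixing, V = 26 mL + 72 mL = 98 mL.
[Ag⁺] = (6.89×10⁻⁴)(26)/98 = 1.83×10⁻⁴ mol L⁻¹
[CO₃²⁻] = (7.09×10⁻⁶)(72)/98 = 5.21×10⁻⁶ mol L⁻¹
Q = [Ag⁺]^2[CO₃²⁻] = 1.74×10⁻¹³
Since Q (1.74×10⁻¹³) is less than Ksp (4.49×10⁻¹²), no Ag₂CO₃ precipitates.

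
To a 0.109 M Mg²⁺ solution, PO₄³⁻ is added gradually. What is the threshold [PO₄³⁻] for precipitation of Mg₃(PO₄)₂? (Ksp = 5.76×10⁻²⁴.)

Precipitation begins when Q = Ksp.
Mg₃(PO₄)₂(s) ⇌ 3 Mg²⁺(aq) + 2 PO₄³⁻(aq)
Ksp = [Mg²⁺]^3[PO₄³⁻]^2 = [PO₄³⁻]^2(0.109)^3
[PO₄³⁻]^2 = 5.76×10⁻²⁴ / (0.109)^3 = 4.45×10⁻²¹
[PO₄³⁻] = 6.67×10⁻¹¹ M

6.67×10⁻¹¹ M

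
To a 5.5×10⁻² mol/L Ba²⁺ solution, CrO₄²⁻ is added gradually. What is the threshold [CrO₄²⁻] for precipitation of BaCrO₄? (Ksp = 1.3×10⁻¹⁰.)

Precipitation begins when Q = Ksp.
BaCrO₄(s) ⇌ Ba²⁺(aq) + CrO₄²⁻(aq)
Ksp = [Ba²⁺][CrO₄²⁻] = [CrO₄²⁻](5.5×10⁻²)
[CrO₄²⁻] = 1.3×10⁻¹⁰ / (5.5×10⁻²) = 2.4×10⁻⁹
[CrO₄²⁻] = 2.4×10⁻⁹ mol/L

2.4×10⁻⁹ M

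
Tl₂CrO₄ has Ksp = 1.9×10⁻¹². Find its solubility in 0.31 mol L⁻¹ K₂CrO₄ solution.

Tl₂CrO₄(s) ⇌ 2 Tl⁺(aq) + CrO₄²⁻(aq)
CrO₄²⁻ is already present at 0.31 mol L⁻¹. If s mol/L of Tl₂CrO₄ dissolves, [Tl⁺] = 2s while [CrO₄²⁻] ≈ 0.31 mol L⁻¹.
Ksp = [Tl⁺]^2[CrO₄²⁻] = (2s)^2(0.31)
(2s)^2 = 1.9×10⁻¹² / (0.31) = 6.1×10⁻¹²
s = 1.2×10⁻⁶ mol L⁻¹

1.2×10⁻⁶ M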